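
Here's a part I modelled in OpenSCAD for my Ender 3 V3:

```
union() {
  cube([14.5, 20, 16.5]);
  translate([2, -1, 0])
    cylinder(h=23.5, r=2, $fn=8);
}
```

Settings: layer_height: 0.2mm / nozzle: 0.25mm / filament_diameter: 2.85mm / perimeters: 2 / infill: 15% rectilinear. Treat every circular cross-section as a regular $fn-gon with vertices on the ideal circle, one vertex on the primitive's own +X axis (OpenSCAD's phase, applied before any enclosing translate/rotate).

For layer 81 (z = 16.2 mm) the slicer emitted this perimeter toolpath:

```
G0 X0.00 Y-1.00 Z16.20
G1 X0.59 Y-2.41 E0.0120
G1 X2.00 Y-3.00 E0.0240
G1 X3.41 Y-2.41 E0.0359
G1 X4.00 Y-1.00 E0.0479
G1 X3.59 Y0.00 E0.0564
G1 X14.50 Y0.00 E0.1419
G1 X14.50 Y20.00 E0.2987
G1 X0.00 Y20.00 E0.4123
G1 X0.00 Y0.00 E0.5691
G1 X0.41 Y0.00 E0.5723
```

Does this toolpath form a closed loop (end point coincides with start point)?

Start point (G0): (0.00, -1.00). End point (last G1): the path does not return to the start — open.

no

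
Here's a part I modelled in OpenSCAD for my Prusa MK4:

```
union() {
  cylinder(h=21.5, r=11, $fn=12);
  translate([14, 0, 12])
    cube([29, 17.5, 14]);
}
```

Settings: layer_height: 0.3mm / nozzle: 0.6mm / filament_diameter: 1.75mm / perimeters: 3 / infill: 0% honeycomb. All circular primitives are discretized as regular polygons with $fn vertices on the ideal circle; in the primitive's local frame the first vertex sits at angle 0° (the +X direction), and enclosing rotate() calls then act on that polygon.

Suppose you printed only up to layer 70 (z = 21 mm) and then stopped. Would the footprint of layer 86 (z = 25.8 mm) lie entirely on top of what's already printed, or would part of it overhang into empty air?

entirely on top

Compare the two slices. At z = 21: the r=11 cylinder contributes a regular 12-gon of circumradius 11 (area = (12/2)·11.000²·sin(360°/12) = 363.00 mm²); the cube at (14, 0) is present — its section is the full 29×17.5 rectangle (area 507.50 mm²); Taking the union: the 2 present regions are separate (no shared area or edge), so areas and boundary lengths simply add and each stays a separate island — area = 870.50 mm². At z = 25.8: the cylinder is absent (z outside [0, 21.5]); the cube at (14, 0) is present — its section is the full 29×17.5 rectangle (area 507.50 mm²); Merging all regions: only the 29×17.5 cube at (14, 0) is present, so the union is just that shape — area = 507.50 mm². Checking containment: the cross-section at z = 25.8 is a subset of the cross-section at z = 21.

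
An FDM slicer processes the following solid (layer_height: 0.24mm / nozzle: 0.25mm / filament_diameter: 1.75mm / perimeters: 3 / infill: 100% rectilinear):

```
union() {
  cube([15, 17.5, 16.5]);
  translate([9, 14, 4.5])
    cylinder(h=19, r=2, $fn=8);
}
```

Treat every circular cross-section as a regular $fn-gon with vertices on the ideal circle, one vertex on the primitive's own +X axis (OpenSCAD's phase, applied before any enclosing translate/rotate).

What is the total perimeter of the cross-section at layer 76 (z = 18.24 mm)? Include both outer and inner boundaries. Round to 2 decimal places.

12.25 mm

At z = 18.24 mm: the cube is absent (z outside [0, 16.5]); the r=2 cylinder at (9, 14) gives a regular 8-gon of circumradius 2 (constant along its height) (perimeter = 2·8·2.000·sin(180°/8) = 12.25 mm); Combining (union): only the r=2 cylinder at (9, 14) is present, so the union is just that shape — boundary = 12.25 mm. Overall, the cross-section is a single solid region. Total boundary length (outer) = 12.25 mm.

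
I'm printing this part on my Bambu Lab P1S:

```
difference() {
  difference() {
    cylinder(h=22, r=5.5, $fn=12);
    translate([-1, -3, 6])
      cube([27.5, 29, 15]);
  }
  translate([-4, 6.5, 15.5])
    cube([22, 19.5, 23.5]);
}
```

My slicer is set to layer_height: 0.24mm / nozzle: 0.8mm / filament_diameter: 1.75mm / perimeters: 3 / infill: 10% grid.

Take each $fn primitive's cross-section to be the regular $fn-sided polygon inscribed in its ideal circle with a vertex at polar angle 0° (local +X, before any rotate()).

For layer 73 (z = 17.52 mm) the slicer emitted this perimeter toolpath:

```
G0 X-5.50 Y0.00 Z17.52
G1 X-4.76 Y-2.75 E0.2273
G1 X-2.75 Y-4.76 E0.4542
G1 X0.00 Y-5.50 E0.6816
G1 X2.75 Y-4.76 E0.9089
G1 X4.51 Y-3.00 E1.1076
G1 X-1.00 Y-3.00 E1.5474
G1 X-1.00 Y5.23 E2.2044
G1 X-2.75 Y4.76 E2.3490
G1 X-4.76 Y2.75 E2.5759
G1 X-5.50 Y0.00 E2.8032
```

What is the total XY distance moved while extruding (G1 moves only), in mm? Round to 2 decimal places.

Sum the Euclidean lengths of each G1 segment: total = 35.12 mm.

35.12 mm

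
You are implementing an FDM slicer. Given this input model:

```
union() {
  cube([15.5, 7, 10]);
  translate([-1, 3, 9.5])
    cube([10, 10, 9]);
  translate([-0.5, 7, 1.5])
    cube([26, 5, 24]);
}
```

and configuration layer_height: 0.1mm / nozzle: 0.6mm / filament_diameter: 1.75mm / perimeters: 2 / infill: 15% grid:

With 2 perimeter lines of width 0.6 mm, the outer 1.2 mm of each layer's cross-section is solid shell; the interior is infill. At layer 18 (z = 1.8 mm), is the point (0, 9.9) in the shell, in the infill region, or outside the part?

At z = 1.8 mm: the cube is present — its section is the full 15.5×7 rectangle; the cube at (-1, 3) is absent (z outside [9.5, 18.5]); the cube at (-0.5, 7) is present — its section is the full 26×5 rectangle; Combining (union): the 2 present regions share edge segments without overlapping in area, so areas simply add but the touching pieces fuse into one outline (the shared edge portions become interior and drop out of the boundary) — 1 connected region. Overall, the cross-section is a single solid region. The nearest boundary edge runs (-0.50, 7.00)→(-0.50, 12.00); distance from the point to it = 0.50 mm. The point is inside the cross-section, 0.50 mm from the nearest boundary — within the 1.2 mm shell band (2 × 0.6).

shell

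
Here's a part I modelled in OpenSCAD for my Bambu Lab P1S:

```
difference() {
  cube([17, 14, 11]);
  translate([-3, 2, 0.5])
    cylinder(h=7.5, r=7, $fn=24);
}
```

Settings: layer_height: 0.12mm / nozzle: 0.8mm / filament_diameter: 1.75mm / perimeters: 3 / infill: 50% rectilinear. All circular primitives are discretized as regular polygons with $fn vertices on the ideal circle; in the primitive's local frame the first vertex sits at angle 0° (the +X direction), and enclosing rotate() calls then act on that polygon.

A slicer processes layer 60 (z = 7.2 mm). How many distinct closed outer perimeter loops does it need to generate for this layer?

At z = 7.2 mm: the cube (footprint 17×14) is included at this height; the cylinder at (-3, 2): section is a regular 24-gon, circumradius r=7; After the difference (first − rest): starting from the 17×14 cube, the r=7 cylinder at (-3, 2) partially overlaps it — only the 25.57 mm² overlap (of its 152.19 mm²) is removed, clipping the outline — 1 connected region. The result has 1 disconnected region.

1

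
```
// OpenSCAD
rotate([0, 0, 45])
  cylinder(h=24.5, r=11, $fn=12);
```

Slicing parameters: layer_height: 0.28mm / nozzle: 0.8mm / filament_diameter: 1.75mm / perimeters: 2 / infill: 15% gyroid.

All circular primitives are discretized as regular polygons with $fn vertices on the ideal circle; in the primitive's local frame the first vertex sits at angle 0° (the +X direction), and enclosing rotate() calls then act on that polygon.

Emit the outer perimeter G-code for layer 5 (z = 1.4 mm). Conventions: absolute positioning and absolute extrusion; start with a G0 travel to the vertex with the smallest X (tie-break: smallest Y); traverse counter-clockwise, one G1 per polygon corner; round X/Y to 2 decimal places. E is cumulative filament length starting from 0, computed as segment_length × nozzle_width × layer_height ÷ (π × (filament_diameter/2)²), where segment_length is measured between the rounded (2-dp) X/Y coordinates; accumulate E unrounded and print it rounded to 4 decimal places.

At z = 1.4 mm: the r=11 cylinder gives a regular 12-gon of circumradius 11 (constant along its height); (rotated 45° about Z; rotation is an isometry so areas/perimeters/island counts are preserved). The outline is a single polygon with 12 vertices. Extrusion per mm of travel: 0.8 × 0.28 / (π × 0.875²) = 0.093128. Accumulating E over each segment gives final E = 6.3659.

G0 X-10.63 Y-2.85 Z1.40
G1 X-7.78 Y-7.78 E0.5303
G1 X-2.85 Y-10.63 E1.0606
G1 X2.85 Y-10.63 E1.5915
G1 X7.78 Y-7.78 E2.1218
G1 X10.63 Y-2.85 E2.6521
G1 X10.63 Y2.85 E3.1829
G1 X7.78 Y7.78 E3.7133
G1 X2.85 Y10.63 E4.2436
G1 X-2.85 Y10.63 E4.7744
G1 X-7.78 Y7.78 E5.3047
G1 X-10.63 Y2.85 E5.8351
G1 X-10.63 Y-2.85 E6.3659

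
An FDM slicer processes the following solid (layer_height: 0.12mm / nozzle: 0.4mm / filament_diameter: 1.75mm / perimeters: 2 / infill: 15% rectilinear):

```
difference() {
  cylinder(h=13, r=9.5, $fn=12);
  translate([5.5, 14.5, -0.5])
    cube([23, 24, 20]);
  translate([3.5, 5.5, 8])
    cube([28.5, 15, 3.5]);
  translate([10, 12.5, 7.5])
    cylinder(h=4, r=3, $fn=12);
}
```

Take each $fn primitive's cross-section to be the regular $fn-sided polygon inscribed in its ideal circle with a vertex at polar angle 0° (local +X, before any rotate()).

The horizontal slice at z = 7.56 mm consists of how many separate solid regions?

At z = 7.56 mm: the cylinder: section is a regular 12-gon, circumradius r=9.5; the 23×24 cube at (5.5, 14.5) contributes its full rectangle; the cube at (3.5, 5.5) does not reach this height (z outside [8, 11.5]); the cylinder at (10, 12.5): section is a regular 12-gon, circumradius r=3; Taking the first minus the rest: starting from the r=9.5 cylinder, the 23×24 cube at (5.5, 14.5) misses the remaining region (no effect); the r=3 cylinder at (10, 12.5) misses the remaining region (no effect) — 1 connected region. The result has 1 disconnected region.

1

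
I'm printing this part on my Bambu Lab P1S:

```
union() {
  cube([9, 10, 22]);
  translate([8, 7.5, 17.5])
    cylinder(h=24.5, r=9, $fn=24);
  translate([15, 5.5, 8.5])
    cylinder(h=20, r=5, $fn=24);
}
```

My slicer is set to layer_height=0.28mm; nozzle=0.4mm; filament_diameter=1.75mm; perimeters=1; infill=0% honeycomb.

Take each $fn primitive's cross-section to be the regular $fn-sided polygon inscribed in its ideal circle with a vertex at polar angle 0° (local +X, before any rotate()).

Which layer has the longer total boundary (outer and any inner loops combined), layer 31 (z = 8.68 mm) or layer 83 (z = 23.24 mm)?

Layer 31 (z = 8.68): the cube (footprint 9×10) is included at this height (perimeter 38.00 mm); the cylinder at (8, 7.5) is not intersected at this z (z outside [17.5, 42]); the r=5 cylinder at (15, 5.5) contributes a regular 24-gon of circumradius 5 (perimeter = 2·24·5.000·sin(180°/24) = 31.33 mm); Taking the union: the 2 present regions are separate (no shared area or edge), so areas and boundary lengths simply add and each stays a separate island — boundary = 69.33 mm. So its perimeter = 69.33 mm. Layer 83 (z = 23.24): the cube is absent (z outside [0, 22]); the r=9 cylinder at (8, 7.5) gives a regular 24-gon of circumradius 9 (constant along its height) (perimeter = 2·24·9.000·sin(180°/24) = 56.39 mm); the r=5 cylinder at (15, 5.5) contributes a regular 24-gon of circumradius 5 (perimeter = 2·24·5.000·sin(180°/24) = 31.33 mm); Merging all regions: the regions partially overlap (shared area 50.62 mm²), so the edge portions inside another operand are dropped and the merged outline is re-measured after clipping — boundary = 61.15 mm. So its perimeter = 61.15 mm. Layer 31 is larger (69.33 vs 61.15 mm).

layer 31 (z = 8.68 mm)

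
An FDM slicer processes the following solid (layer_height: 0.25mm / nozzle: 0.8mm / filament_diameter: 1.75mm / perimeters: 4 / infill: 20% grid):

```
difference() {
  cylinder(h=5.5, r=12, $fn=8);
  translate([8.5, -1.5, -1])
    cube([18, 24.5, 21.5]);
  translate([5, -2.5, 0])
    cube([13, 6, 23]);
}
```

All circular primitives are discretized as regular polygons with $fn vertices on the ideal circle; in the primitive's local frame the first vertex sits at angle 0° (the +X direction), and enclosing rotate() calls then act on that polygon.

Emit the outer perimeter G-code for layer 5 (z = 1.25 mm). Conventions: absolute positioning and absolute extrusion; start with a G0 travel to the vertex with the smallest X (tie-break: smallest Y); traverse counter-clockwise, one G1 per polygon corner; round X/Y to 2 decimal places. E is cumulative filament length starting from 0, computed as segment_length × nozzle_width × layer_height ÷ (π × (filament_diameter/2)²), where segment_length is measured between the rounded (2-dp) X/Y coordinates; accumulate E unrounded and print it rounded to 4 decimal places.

At z = 1.25 mm: the r=12 cylinder contributes a regular 8-gon of circumradius 12; the cube at (8.5, -1.5) is present — its section is the full 18×24.5 rectangle; the cube at (5, -2.5) (footprint 13×6) is included at this height; Subtracting the remaining from the first: starting from the r=12 cylinder, the 18×24.5 cube at (8.5, -1.5) partially overlaps it — only the 19.57 mm² overlap (of its 441.00 mm²) is removed, clipping the outline; the 13×6 cube at (5, -2.5) partially overlaps it — only the 23.67 mm² overlap (of its 78.00 mm²) is removed, clipping the outline — 1 connected region. The outline is a single polygon with 12 vertices. Extrusion per mm of travel: 0.8 × 0.25 / (π × 0.875²) = 0.083150. Accumulating E over each segment gives final E = 6.8227.

G0 X-12.00 Y0.00 Z1.25
G1 X-8.49 Y-8.49 E0.7639
G1 X0.00 Y-12.00 E1.5278
G1 X8.49 Y-8.49 E2.2917
G1 X10.96 Y-2.50 E2.8304
G1 X5.00 Y-2.50 E3.3260
G1 X5.00 Y3.50 E3.8249
G1 X8.50 Y3.50 E4.1160
G1 X8.50 Y8.45 E4.5275
G1 X8.49 Y8.49 E4.5310
G1 X0.00 Y12.00 E5.2949
G1 X-8.49 Y8.49 E6.0588
G1 X-12.00 Y0.00 E6.8227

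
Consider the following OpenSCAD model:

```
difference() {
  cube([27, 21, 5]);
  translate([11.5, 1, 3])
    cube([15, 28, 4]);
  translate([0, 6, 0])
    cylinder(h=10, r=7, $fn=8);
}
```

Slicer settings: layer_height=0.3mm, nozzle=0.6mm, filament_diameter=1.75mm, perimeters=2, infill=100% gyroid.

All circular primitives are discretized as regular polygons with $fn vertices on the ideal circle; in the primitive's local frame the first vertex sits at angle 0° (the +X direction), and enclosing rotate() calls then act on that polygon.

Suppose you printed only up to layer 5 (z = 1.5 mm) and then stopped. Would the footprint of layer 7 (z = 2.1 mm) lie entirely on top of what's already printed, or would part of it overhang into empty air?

Compare the two slices. At z = 1.5: the 27×21 cube contributes its full rectangle (area 567.00 mm²); the cube at (11.5, 1) does not reach this height (z outside [3, 7]); the cylinder at (0, 6): section is a regular 8-gon, circumradius r=7 (area = (8/2)·7.000²·sin(360°/8) = 138.59 mm²); Taking the first minus the rest: starting from the 27×21 cube (567.00 mm²), the r=7 cylinder at (0, 6) partially overlaps it — only the 68.09 mm² overlap (of its 138.59 mm²) is removed, clipping the outline — area = 498.91 mm². At z = 2.1: the cube (footprint 27×21) is included at this height (area 567.00 mm²); the cube at (11.5, 1) does not reach this height (z outside [3, 7]); the r=7 cylinder at (0, 6) gives a regular 8-gon of circumradius 7 (constant along its height) (area = (8/2)·7.000²·sin(360°/8) = 138.59 mm²); Taking the first minus the rest: starting from the 27×21 cube (567.00 mm²), the r=7 cylinder at (0, 6) partially overlaps it — only the 68.09 mm² overlap (of its 138.59 mm²) is removed, clipping the outline — area = 498.91 mm². Checking containment: the cross-section at z = 2.1 is a subset of the cross-section at z = 1.5.

entirely on top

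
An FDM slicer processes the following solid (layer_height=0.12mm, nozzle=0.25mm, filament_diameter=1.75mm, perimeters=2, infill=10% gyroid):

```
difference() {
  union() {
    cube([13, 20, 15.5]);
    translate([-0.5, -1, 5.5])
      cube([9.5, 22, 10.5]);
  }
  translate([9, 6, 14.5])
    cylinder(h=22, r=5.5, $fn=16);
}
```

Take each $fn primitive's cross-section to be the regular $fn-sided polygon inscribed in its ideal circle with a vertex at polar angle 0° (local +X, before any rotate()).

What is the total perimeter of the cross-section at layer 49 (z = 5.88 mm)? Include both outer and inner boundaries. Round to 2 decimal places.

71.00 mm

At z = 5.88 mm: the 13×20 cube contributes its full rectangle (perimeter 66.00 mm); the 9.5×22 cube at (-0.5, -1) contributes its full rectangle (perimeter 63.00 mm); Merging all regions: the regions partially overlap (shared area 180.00 mm²), so the edge portions inside another operand are dropped and the merged outline is re-measured after clipping — boundary = 71.00 mm; the cylinder at (9, 6) is not intersected at this z (z outside [14.5, 36.5]); Taking the first minus the rest: none of the subtracted shapes is present at this height, so the result so far is unchanged — boundary = 71.00 mm. Overall, the cross-section is a single solid region. Total boundary length (outer) = 71.00 mm.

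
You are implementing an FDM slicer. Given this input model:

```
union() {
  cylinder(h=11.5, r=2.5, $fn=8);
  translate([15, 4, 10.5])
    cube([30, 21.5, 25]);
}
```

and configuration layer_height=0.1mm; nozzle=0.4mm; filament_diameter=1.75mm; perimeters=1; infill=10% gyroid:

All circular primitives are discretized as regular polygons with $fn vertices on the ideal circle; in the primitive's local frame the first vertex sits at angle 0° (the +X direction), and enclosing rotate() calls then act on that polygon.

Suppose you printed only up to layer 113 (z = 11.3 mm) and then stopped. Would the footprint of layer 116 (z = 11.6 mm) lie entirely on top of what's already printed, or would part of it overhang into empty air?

Compare the two slices. At z = 11.3: the r=2.5 cylinder gives a regular 8-gon of circumradius 2.5 (constant along its height) (area = (8/2)·2.500²·sin(360°/8) = 17.68 mm²); the 30×21.5 cube at (15, 4) contributes its full rectangle (area 645.00 mm²); Taking the union: the 2 present regions are separate (no shared area or edge), so areas and boundary lengths simply add and each stays a separate island — area = 662.68 mm². At z = 11.6: the cylinder does not reach this height (z outside [0, 11.5]); the 30×21.5 cube at (15, 4) contributes its full rectangle (area 645.00 mm²); Taking the union: only the 30×21.5 cube at (15, 4) is present, so the union is just that shape — area = 645.00 mm². Checking containment: the cross-section at z = 11.6 is a subset of the cross-section at z = 11.3.

entirely on top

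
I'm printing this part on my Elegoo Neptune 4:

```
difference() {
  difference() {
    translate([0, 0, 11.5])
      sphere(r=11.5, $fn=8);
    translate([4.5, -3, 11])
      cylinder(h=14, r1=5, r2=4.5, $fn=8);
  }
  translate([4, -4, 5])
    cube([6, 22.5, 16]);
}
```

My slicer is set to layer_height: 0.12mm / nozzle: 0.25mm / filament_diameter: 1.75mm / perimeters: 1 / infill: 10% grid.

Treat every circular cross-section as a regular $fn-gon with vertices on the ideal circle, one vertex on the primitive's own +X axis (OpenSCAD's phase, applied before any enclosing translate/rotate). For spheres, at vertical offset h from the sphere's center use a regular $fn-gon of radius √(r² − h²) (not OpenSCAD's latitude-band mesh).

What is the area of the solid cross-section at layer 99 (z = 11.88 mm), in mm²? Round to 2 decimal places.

At z = 11.88 mm: the r=11.5 sphere slices to a regular 8-gon of circumradius 11.494 (√(r²−h²) with h=0.38 from center) (area = (8/2)·11.494²·sin(360°/8) = 373.65 mm²); the cone at (4.5, -3) (r1=5→r2=4.5) has section circumradius 4.969 here — a regular 8-gon (area = (8/2)·4.969²·sin(360°/8) = 69.82 mm²); Taking the first minus the rest: starting from the r=11.5 sphere (373.65 mm²), the cone at (4.5, -3) lies wholly inside it (removes its full 69.82 mm² and its 30.42 mm outline becomes a hole wall) — area = 303.83 mm²; the cube at (4, -4) is present — its section is the full 6×22.5 rectangle (area 135.00 mm²); After the difference (first − rest): starting from that combined region (303.83 mm²), the 6×22.5 cube at (4, -4) partially overlaps it — only the 46.88 mm² overlap (of its 135.00 mm²) is removed, clipping the outline — area = 256.95 mm². Overall, the cross-section has 2 separate islands. Net area = 256.95 mm².

256.95 mm²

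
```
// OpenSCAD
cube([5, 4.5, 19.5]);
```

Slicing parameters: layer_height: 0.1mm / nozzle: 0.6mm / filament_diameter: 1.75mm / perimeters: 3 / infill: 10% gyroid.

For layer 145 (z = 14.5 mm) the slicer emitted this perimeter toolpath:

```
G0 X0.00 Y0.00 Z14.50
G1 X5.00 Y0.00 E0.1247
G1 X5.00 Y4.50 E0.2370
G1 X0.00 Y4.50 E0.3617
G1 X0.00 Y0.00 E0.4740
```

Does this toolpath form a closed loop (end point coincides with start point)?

yes

Start point (G0): (0.00, 0.00). End point (last G1): the path returns to the start — closed.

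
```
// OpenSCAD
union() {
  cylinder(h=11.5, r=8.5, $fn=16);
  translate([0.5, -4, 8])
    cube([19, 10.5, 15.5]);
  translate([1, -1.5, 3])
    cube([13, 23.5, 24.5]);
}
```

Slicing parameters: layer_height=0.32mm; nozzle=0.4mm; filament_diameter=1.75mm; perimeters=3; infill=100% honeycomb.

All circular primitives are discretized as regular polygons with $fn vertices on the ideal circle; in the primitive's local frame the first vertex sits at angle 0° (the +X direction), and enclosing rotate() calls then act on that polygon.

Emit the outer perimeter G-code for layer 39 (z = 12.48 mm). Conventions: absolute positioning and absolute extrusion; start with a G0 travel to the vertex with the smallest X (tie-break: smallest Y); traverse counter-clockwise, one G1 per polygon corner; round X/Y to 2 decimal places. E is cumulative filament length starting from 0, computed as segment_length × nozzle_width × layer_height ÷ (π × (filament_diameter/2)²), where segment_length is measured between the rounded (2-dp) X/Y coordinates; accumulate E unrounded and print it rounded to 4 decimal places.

At z = 12.48 mm: the cylinder does not reach this height (z outside [0, 11.5]); the cube at (0.5, -4) (footprint 19×10.5) is included at this height; the cube at (1, -1.5) is present — its section is the full 13×23.5 rectangle; Taking the union: the regions partially overlap (shared area 104.00 mm²), so overlapping operands fuse into one piece — 1 connected region. The outline is a single polygon with 8 vertices. Extrusion per mm of travel: 0.4 × 0.32 / (π × 0.875²) = 0.053216. Accumulating E over each segment gives final E = 4.7895.

G0 X0.50 Y-4.00 Z12.48
G1 X19.50 Y-4.00 E1.0111
G1 X19.50 Y6.50 E1.5699
G1 X14.00 Y6.50 E1.8626
G1 X14.00 Y22.00 E2.6874
G1 X1.00 Y22.00 E3.3792
G1 X1.00 Y6.50 E4.2041
G1 X0.50 Y6.50 E4.2307
G1 X0.50 Y-4.00 E4.7895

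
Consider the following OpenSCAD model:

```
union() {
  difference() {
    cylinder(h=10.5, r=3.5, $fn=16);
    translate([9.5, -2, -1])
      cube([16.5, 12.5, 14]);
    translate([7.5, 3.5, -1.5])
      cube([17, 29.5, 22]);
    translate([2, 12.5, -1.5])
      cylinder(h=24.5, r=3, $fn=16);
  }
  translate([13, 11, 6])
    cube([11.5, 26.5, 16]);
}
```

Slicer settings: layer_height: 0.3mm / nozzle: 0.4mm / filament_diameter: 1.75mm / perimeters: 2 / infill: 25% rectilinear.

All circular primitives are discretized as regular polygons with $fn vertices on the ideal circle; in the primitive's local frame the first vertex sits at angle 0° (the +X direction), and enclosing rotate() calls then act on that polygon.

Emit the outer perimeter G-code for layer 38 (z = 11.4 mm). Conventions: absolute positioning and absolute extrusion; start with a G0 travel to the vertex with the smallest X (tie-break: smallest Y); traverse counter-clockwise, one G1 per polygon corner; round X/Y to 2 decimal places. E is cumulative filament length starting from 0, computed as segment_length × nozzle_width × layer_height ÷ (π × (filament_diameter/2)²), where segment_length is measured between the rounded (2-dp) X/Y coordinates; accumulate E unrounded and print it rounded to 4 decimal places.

G0 X13.00 Y11.00 Z11.40
G1 X24.50 Y11.00 E0.5737
G1 X24.50 Y37.50 E1.8958
G1 X13.00 Y37.50 E2.4696
G1 X13.00 Y11.00 E3.7917

At z = 11.4 mm: the cylinder is absent (z outside [0, 10.5]); the 16.5×12.5 cube at (9.5, -2) contributes its full rectangle; the cube at (7.5, 3.5) is present — its section is the full 17×29.5 rectangle; the cylinder at (2, 12.5): section is a regular 16-gon, circumradius r=3; After the difference (first − rest): the first operand is absent here, so nothing remains; the 11.5×26.5 cube at (13, 11) contributes its full rectangle; Combining (union): only the 11.5×26.5 cube at (13, 11) is present, so the union is just that shape — 1 connected region. The outline is a single polygon with 4 vertices. Extrusion per mm of travel: 0.4 × 0.3 / (π × 0.875²) = 0.049890. Accumulating E over each segment gives final E = 3.7917.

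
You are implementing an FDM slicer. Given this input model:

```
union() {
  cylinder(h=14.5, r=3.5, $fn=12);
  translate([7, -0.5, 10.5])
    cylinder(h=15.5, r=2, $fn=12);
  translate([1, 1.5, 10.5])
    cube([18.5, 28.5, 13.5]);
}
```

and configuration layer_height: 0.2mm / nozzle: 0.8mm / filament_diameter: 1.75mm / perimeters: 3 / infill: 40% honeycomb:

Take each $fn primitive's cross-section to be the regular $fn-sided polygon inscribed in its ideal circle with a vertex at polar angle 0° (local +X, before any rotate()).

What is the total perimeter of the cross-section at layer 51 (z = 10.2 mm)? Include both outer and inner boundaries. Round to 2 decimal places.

At z = 10.2 mm: the r=3.5 cylinder gives a regular 12-gon of circumradius 3.5 (constant along its height) (perimeter = 2·12·3.500·sin(180°/12) = 21.74 mm); the cylinder at (7, -0.5) is not intersected at this z (z outside [10.5, 26]); the cube at (1, 1.5) does not reach this height (z outside [10.5, 24]); Merging all regions: only the r=3.5 cylinder is present, so the union is just that shape — boundary = 21.74 mm. Overall, the cross-section is a single solid region. Total boundary length (outer) = 21.74 mm.

21.74 mm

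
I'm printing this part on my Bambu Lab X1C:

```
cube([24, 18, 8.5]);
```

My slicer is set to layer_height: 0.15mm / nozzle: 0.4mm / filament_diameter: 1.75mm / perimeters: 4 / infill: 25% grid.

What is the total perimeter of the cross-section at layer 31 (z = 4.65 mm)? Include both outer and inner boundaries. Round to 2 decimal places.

At z = 4.65 mm: the cube (footprint 24×18) is included at this height (perimeter 84.00 mm). Overall, the cross-section is a single solid region. Total boundary length (outer) = 84.00 mm.

84.00 mm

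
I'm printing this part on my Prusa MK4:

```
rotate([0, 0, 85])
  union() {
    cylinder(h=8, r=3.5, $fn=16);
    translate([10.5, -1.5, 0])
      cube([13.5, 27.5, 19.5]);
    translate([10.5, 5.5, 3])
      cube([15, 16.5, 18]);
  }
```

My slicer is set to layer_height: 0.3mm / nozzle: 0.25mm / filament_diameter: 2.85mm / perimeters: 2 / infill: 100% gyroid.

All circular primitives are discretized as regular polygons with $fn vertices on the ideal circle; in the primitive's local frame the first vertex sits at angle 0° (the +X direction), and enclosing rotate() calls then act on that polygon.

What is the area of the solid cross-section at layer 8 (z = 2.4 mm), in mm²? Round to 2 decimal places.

At z = 2.4 mm: the r=3.5 cylinder contributes a regular 16-gon of circumradius 3.5 (area = (16/2)·3.500²·sin(360°/16) = 37.50 mm²); the cube at (10.5, -1.5) (footprint 13.5×27.5) is included at this height (area 371.25 mm²); the cube at (10.5, 5.5) is absent (z outside [3, 21]); Merging all regions: the 2 present regions are separate (no shared area or edge), so areas and boundary lengths simply add and each stays a separate island — area = 408.75 mm²; (whole slice rotated 85° about Z — lengths, areas and connectivity unchanged). Overall, the cross-section has 2 separate islands. Net area = 408.75 mm².

408.75 mm²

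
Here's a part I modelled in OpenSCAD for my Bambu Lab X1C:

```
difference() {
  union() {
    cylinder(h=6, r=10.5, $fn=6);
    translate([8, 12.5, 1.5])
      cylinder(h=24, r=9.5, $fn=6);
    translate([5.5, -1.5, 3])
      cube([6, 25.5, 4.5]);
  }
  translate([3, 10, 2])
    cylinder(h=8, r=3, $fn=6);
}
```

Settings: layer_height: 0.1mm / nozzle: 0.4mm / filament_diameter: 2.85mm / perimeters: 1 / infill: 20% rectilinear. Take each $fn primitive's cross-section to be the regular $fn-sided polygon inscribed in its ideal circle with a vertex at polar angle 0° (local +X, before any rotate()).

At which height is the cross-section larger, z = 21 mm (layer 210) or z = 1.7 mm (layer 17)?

Layer 210 (z = 21): the cylinder does not reach this height (z outside [0, 6]); the cylinder at (8, 12.5): section is a regular 6-gon, circumradius r=9.5 (area = (6/2)·9.500²·sin(360°/6) = 234.48 mm²); the cube at (5.5, -1.5) is absent (z outside [3, 7.5]); Merging all regions: only the r=9.5 cylinder at (8, 12.5) is present, so the union is just that shape — area = 234.48 mm²; the cylinder at (3, 10) is absent (z outside [2, 10]); After the difference (first − rest): none of the subtracted shapes is present at this height, so that combined region is unchanged — area = 234.48 mm². So its area = 234.48 mm². Layer 17 (z = 1.7): the r=10.5 cylinder contributes a regular 6-gon of circumradius 10.5 (area = (6/2)·10.500²·sin(360°/6) = 286.44 mm²); the cylinder at (8, 12.5): section is a regular 6-gon, circumradius r=9.5 (area = (6/2)·9.500²·sin(360°/6) = 234.48 mm²); the cube at (5.5, -1.5) is not intersected at this z (z outside [3, 7.5]); Merging all regions: the regions partially overlap — summed areas 520.91 mm² minus the doubly-counted overlap 23.06 mm² gives 497.86 mm² — area = 497.86 mm²; the cylinder at (3, 10) is not intersected at this z (z outside [2, 10]); Subtracting the remaining from the first: none of the subtracted shapes is present at this height, so that combined region is unchanged — area = 497.86 mm². So its area = 497.86 mm². Layer 17 is larger (497.86 vs 234.48 mm²).

layer 17 (z = 1.7 mm)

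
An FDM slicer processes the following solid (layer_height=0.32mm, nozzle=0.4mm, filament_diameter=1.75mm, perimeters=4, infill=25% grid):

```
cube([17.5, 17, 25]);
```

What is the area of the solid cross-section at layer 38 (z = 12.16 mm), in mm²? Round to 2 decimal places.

297.50 mm²

At z = 12.16 mm: the 17.5×17 cube contributes its full rectangle (area 297.50 mm²). Overall, the cross-section is a single solid region. Net area = 297.50 mm².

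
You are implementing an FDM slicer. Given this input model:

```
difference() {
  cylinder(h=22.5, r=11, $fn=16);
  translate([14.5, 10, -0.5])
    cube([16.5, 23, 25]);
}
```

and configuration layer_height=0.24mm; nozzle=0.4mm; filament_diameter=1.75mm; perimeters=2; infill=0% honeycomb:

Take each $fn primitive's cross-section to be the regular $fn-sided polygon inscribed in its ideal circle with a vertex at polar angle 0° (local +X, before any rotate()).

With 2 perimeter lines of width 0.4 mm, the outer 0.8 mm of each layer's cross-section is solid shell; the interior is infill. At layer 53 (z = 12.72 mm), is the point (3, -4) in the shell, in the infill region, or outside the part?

At z = 12.72 mm: the r=11 cylinder contributes a regular 16-gon of circumradius 11; the cube at (14.5, 10) (footprint 16.5×23) is included at this height; After the difference (first − rest): starting from the r=11 cylinder, the 16.5×23 cube at (14.5, 10) misses the remaining region (no effect) — 1 connected region. Overall, the cross-section is a single solid region. The nearest boundary edge runs (7.78, -7.78)→(4.21, -10.16); distance from the point to it = 5.80 mm. The point is inside the cross-section and 5.80 mm from the nearest boundary — more than the 0.8 mm shell width (2 × 0.4), so it's in the infill interior.

infill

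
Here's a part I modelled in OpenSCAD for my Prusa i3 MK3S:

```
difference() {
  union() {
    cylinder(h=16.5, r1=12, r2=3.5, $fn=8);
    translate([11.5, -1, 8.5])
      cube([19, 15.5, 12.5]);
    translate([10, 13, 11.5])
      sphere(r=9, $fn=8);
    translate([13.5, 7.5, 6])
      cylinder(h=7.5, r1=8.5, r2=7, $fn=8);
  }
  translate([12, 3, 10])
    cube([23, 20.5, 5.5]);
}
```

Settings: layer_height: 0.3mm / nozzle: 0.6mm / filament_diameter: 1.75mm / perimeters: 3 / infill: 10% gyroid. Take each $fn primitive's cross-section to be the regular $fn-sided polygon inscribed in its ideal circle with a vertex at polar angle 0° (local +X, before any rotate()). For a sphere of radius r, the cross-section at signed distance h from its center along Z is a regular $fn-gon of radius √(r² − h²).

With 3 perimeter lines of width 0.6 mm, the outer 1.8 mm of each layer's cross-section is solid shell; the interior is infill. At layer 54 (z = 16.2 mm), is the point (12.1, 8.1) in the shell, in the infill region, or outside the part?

infill

At z = 16.2 mm: the cone (r1=12→r2=3.5) has section circumradius 3.655 here — a regular 8-gon; the cube at (11.5, -1) (footprint 19×15.5) is included at this height; the r=9 sphere at (10, 13) slices to a regular 8-gon of circumradius 7.675 (√(r²−h²) with h=4.7 from center); the cone at (13.5, 7.5) does not reach this height (z outside [6, 13.5]); Combining (union): the regions partially overlap (shared area 39.41 mm²), so overlapping operands fuse into one piece — 2 connected regions; the cube at (12, 3) is absent (z outside [10, 15.5]); Subtracting the remaining from the first: none of the subtracted shapes is present at this height, so that combined region is unchanged — 2 connected regions. Overall, the cross-section has 2 separate islands. The nearest boundary edge runs (11.50, -1.00)→(11.50, 5.95); distance from the point to it = 2.24 mm. (Shell/infill is judged within the island containing the point — the largest one.) The point is inside the cross-section and 2.24 mm from the nearest boundary — more than the 1.8 mm shell width (3 × 0.6), so it's in the infill interior.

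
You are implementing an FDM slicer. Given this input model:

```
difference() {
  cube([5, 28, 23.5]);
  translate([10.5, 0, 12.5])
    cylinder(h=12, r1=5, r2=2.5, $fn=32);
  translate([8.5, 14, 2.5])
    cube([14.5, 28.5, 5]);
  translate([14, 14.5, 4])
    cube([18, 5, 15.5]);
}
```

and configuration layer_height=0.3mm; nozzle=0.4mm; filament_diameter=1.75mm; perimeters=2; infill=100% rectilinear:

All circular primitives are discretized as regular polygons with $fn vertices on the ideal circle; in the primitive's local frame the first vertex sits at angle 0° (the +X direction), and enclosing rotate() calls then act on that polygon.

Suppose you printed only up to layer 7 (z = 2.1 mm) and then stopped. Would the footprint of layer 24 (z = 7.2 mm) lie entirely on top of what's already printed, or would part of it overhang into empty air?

entirely on top

Compare the two slices. At z = 2.1: the 5×28 cube contributes its full rectangle (area 140.00 mm²); the cone at (10.5, 0) does not reach this height (z outside [12.5, 24.5]); the cube at (8.5, 14) is not intersected at this z (z outside [2.5, 7.5]); the cube at (14, 14.5) does not reach this height (z outside [4, 19.5]); Subtracting the remaining from the first: none of the subtracted shapes is present at this height, so the 5×28 cube is unchanged — area = 140.00 mm². At z = 7.2: the cube (footprint 5×28) is included at this height (area 140.00 mm²); the cone at (10.5, 0) does not reach this height (z outside [12.5, 24.5]); the cube at (8.5, 14) (footprint 14.5×28.5) is included at this height (area 413.25 mm²); the 18×5 cube at (14, 14.5) contributes its full rectangle (area 90.00 mm²); Subtracting the remaining from the first: starting from the 5×28 cube (140.00 mm²), the 14.5×28.5 cube at (8.5, 14) misses the remaining region (no effect); the 18×5 cube at (14, 14.5) misses the remaining region (no effect) — area = 140.00 mm². Checking containment: the cross-section at z = 7.2 is a subset of the cross-section at z = 2.1.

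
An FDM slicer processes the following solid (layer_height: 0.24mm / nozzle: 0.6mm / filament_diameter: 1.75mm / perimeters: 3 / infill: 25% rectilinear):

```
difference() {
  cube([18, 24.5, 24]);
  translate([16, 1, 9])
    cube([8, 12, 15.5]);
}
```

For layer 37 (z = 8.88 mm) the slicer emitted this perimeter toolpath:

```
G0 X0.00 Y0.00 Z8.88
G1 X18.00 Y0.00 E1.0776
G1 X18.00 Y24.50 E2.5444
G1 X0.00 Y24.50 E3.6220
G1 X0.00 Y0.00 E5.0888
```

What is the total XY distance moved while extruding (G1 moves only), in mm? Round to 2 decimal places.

Sum the Euclidean lengths of each G1 segment: total = 85.00 mm.

85.00 mm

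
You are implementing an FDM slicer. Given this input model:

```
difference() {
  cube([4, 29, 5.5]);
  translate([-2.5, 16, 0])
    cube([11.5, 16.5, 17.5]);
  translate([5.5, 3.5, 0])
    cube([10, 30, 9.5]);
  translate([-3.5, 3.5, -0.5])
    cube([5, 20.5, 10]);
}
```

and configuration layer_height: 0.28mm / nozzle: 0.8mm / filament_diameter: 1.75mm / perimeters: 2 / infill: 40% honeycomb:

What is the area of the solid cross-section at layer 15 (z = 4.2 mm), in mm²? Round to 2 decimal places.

At z = 4.2 mm: the cube (footprint 4×29) is included at this height (area 116.00 mm²); the cube at (-2.5, 16) (footprint 11.5×16.5) is included at this height (area 189.75 mm²); the cube at (5.5, 3.5) is present — its section is the full 10×30 rectangle (area 300.00 mm²); the 5×20.5 cube at (-3.5, 3.5) contributes its full rectangle (area 102.50 mm²); Taking the first minus the rest: starting from the 4×29 cube (116.00 mm²), the 11.5×16.5 cube at (-2.5, 16) partially overlaps it — only the 52.00 mm² overlap (of its 189.75 mm²) is removed, clipping the outline; the 10×30 cube at (5.5, 3.5) misses the remaining region (no effect); the 5×20.5 cube at (-3.5, 3.5) partially overlaps it — only the 18.75 mm² overlap (of its 102.50 mm²) is removed, clipping the outline — area = 45.25 mm². Overall, the cross-section is a single solid region. Net area = 45.25 mm².

45.25 mm²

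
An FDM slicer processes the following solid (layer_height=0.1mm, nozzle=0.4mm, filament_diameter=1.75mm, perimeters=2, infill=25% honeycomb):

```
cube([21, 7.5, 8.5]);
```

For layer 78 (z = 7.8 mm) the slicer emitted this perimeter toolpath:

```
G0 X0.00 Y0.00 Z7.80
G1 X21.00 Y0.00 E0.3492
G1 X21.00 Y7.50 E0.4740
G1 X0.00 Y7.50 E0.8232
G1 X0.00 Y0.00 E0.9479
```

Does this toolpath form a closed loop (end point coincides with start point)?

Start point (G0): (0.00, 0.00). End point (last G1): the path returns to the start — closed.

yes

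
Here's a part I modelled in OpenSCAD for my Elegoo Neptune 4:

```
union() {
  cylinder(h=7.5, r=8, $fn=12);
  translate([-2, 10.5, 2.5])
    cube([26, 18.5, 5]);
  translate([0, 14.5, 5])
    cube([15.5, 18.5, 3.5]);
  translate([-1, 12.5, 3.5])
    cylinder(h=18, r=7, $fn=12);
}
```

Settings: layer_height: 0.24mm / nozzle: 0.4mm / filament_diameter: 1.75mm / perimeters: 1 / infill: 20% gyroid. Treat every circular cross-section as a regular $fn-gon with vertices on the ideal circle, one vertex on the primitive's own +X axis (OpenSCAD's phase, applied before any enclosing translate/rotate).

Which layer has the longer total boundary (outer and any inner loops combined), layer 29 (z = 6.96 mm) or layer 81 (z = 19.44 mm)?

Layer 29 (z = 6.96): the cylinder: section is a regular 12-gon, circumradius r=8 (perimeter = 2·12·8.000·sin(180°/12) = 49.69 mm); the 26×18.5 cube at (-2, 10.5) contributes its full rectangle (perimeter 89.00 mm); the 15.5×18.5 cube at (0, 14.5) contributes its full rectangle (perimeter 68.00 mm); the cylinder at (-1, 12.5): section is a regular 12-gon, circumradius r=7 (perimeter = 2·12·7.000·sin(180°/12) = 43.48 mm); Merging all regions: the regions partially overlap (shared area 294.72 mm²), so the edge portions inside another operand are dropped and the merged outline is re-measured after clipping — boundary = 143.61 mm. So its perimeter = 143.61 mm. Layer 81 (z = 19.44): the cylinder does not reach this height (z outside [0, 7.5]); the cube at (-2, 10.5) does not reach this height (z outside [2.5, 7.5]); the cube at (0, 14.5) is absent (z outside [5, 8.5]); the r=7 cylinder at (-1, 12.5) contributes a regular 12-gon of circumradius 7 (perimeter = 2·12·7.000·sin(180°/12) = 43.48 mm); Taking the union: only the r=7 cylinder at (-1, 12.5) is present, so the union is just that shape — boundary = 43.48 mm. So its perimeter = 43.48 mm. Layer 29 is larger (143.61 vs 43.48 mm).

layer 29 (z = 6.96 mm)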